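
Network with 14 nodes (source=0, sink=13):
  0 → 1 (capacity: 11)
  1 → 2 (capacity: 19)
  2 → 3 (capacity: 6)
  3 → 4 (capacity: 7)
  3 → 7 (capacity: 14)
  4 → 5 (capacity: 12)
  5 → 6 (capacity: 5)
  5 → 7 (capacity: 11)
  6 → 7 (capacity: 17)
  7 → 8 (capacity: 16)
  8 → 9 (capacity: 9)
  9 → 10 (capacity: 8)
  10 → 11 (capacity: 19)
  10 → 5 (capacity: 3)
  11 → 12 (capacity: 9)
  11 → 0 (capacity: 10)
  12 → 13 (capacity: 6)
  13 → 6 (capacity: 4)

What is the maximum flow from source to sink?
Maximum flow = 6

Max flow: 6

Flow assignment:
  0 → 1: 6/11
  1 → 2: 6/19
  2 → 3: 6/6
  3 → 7: 6/14
  7 → 8: 6/16
  8 → 9: 6/9
  9 → 10: 6/8
  10 → 11: 6/19
  11 → 12: 6/9
  12 → 13: 6/6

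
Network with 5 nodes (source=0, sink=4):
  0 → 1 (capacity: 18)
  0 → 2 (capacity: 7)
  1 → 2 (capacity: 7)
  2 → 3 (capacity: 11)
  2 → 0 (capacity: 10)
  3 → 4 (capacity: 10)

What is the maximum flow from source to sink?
Maximum flow = 10

Max flow: 10

Flow assignment:
  0 → 1: 7/18
  0 → 2: 3/7
  1 → 2: 7/7
  2 → 3: 10/11
  3 → 4: 10/10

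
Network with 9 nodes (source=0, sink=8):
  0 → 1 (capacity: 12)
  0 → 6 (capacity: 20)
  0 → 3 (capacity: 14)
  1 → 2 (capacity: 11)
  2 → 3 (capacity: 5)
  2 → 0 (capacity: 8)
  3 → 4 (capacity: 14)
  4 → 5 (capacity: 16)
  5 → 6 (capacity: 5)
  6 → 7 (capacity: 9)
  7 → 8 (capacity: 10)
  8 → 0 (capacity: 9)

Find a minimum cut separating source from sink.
Min cut value = 9, edges: (6,7)

Min cut value: 9
Partition: S = [0, 1, 2, 3, 4, 5, 6], T = [7, 8]
Cut edges: (6,7)

By max-flow min-cut theorem, max flow = min cut = 9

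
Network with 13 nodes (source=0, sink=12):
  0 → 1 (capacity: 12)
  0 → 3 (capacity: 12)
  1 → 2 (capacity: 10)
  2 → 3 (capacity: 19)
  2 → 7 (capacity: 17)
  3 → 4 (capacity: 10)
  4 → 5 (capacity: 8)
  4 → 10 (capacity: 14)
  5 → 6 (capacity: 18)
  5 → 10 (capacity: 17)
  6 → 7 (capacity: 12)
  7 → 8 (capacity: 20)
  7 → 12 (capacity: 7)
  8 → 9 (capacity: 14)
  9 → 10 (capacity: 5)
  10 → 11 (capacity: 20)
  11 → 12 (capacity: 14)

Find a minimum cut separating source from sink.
Min cut value = 20, edges: (1,2), (3,4)

Min cut value: 20
Partition: S = [0, 1, 3], T = [2, 4, 5, 6, 7, 8, 9, 10, 11, 12]
Cut edges: (1,2), (3,4)

By max-flow min-cut theorem, max flow = min cut = 20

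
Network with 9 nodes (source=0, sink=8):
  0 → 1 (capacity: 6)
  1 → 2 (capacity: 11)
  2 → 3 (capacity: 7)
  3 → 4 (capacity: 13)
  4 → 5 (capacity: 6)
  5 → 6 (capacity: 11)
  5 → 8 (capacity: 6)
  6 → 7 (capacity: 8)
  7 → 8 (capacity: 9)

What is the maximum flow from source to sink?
Maximum flow = 6

Max flow: 6

Flow assignment:
  0 → 1: 6/6
  1 → 2: 6/11
  2 → 3: 6/7
  3 → 4: 6/13
  4 → 5: 6/6
  5 → 8: 6/6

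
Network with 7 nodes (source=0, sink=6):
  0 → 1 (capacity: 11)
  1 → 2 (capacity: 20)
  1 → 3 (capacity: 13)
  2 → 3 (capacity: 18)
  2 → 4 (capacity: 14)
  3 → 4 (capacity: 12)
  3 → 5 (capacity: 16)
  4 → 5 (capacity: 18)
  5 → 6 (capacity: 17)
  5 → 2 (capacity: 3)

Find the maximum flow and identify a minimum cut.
Max flow = 11, Min cut edges: (0,1)

Maximum flow: 11
Minimum cut: (0,1)
Partition: S = [0], T = [1, 2, 3, 4, 5, 6]

Max-flow min-cut theorem verified: both equal 11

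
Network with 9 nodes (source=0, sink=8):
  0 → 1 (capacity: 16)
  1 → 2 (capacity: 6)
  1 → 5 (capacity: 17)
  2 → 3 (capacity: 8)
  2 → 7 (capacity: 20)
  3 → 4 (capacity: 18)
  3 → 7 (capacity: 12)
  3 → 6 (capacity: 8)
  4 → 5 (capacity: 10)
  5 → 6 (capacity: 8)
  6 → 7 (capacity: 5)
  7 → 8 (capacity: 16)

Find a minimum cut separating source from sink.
Min cut value = 11, edges: (1,2), (6,7)

Min cut value: 11
Partition: S = [0, 1, 4, 5, 6], T = [2, 3, 7, 8]
Cut edges: (1,2), (6,7)

By max-flow min-cut theorem, max flow = min cut = 11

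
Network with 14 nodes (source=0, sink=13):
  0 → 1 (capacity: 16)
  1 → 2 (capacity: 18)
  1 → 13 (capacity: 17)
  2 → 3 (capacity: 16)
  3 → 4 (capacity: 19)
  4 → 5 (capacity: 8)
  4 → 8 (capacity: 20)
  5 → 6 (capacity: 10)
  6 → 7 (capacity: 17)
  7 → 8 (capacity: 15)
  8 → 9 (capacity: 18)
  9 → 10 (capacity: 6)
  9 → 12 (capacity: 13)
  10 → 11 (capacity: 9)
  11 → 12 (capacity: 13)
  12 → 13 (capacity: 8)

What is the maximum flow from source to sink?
Maximum flow = 16

Max flow: 16

Flow assignment:
  0 → 1: 16/16
  1 → 13: 16/17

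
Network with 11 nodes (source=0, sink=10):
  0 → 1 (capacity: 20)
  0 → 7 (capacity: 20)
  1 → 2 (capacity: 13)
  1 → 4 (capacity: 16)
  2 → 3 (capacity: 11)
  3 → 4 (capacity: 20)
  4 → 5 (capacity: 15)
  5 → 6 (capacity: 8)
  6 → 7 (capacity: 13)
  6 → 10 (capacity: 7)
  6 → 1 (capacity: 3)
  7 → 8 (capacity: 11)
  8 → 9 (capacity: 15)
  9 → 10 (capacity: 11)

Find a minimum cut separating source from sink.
Min cut value = 18, edges: (6,10), (9,10)

Min cut value: 18
Partition: S = [0, 1, 2, 3, 4, 5, 6, 7, 8, 9], T = [10]
Cut edges: (6,10), (9,10)

By max-flow min-cut theorem, max flow = min cut = 18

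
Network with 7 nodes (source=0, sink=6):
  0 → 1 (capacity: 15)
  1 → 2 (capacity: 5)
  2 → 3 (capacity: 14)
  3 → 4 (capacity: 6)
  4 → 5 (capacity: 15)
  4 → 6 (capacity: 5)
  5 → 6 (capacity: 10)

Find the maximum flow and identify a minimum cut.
Max flow = 5, Min cut edges: (1,2)

Maximum flow: 5
Minimum cut: (1,2)
Partition: S = [0, 1], T = [2, 3, 4, 5, 6]

Max-flow min-cut theorem verified: both equal 5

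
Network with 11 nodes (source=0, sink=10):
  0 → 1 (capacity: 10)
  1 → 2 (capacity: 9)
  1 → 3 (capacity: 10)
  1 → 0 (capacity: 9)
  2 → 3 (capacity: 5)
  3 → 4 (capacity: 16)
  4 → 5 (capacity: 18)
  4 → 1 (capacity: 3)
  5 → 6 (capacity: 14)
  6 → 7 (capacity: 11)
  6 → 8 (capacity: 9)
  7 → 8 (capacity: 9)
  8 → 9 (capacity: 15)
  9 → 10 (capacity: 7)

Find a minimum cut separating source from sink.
Min cut value = 7, edges: (9,10)

Min cut value: 7
Partition: S = [0, 1, 2, 3, 4, 5, 6, 7, 8, 9], T = [10]
Cut edges: (9,10)

By max-flow min-cut theorem, max flow = min cut = 7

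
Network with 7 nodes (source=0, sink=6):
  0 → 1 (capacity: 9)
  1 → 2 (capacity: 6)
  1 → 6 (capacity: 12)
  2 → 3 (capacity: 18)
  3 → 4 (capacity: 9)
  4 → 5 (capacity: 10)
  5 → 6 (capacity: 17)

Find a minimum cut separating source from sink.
Min cut value = 9, edges: (0,1)

Min cut value: 9
Partition: S = [0], T = [1, 2, 3, 4, 5, 6]
Cut edges: (0,1)

By max-flow min-cut theorem, max flow = min cut = 9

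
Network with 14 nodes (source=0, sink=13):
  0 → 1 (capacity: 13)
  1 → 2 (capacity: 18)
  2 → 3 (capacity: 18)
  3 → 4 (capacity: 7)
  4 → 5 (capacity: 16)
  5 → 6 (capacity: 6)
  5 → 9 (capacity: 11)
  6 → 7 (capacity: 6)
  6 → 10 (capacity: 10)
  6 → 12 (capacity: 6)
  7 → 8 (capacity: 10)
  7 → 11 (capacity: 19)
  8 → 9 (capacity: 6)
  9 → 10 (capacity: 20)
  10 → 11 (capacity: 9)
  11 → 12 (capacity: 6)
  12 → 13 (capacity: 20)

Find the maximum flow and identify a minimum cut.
Max flow = 7, Min cut edges: (3,4)

Maximum flow: 7
Minimum cut: (3,4)
Partition: S = [0, 1, 2, 3], T = [4, 5, 6, 7, 8, 9, 10, 11, 12, 13]

Max-flow min-cut theorem verified: both equal 7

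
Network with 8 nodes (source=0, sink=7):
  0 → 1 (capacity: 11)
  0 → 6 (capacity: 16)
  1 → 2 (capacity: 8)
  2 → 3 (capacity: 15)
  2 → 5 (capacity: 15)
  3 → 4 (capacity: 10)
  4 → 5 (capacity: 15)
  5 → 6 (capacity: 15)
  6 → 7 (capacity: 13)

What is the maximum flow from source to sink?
Maximum flow = 13

Max flow: 13

Flow assignment:
  0 → 1: 8/11
  0 → 6: 5/16
  1 → 2: 8/8
  2 → 5: 8/15
  5 → 6: 8/15
  6 → 7: 13/13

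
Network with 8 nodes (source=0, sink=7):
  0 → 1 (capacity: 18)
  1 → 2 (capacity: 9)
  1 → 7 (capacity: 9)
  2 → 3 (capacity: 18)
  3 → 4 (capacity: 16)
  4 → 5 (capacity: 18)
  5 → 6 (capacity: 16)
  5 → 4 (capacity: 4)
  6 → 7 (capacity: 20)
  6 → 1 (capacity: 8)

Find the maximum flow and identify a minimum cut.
Max flow = 18, Min cut edges: (1,2), (1,7)

Maximum flow: 18
Minimum cut: (1,2), (1,7)
Partition: S = [0, 1], T = [2, 3, 4, 5, 6, 7]

Max-flow min-cut theorem verified: both equal 18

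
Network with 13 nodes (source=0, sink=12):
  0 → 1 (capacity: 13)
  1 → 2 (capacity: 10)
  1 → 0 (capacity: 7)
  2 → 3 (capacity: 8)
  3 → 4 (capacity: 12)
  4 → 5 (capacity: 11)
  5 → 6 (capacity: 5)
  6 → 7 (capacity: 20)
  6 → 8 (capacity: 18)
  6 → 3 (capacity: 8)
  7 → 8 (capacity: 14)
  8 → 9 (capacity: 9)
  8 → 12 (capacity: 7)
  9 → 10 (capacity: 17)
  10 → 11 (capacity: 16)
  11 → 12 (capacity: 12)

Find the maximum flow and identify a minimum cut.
Max flow = 5, Min cut edges: (5,6)

Maximum flow: 5
Minimum cut: (5,6)
Partition: S = [0, 1, 2, 3, 4, 5], T = [6, 7, 8, 9, 10, 11, 12]

Max-flow min-cut theorem verified: both equal 5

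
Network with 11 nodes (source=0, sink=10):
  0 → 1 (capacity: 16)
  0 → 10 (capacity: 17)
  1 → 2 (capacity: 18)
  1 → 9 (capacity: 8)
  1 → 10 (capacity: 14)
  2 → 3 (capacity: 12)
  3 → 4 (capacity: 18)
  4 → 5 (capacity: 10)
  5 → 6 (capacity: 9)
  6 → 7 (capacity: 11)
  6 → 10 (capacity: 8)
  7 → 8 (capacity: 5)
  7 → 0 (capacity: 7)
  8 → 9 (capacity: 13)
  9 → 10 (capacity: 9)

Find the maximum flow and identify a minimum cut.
Max flow = 33, Min cut edges: (0,1), (0,10)

Maximum flow: 33
Minimum cut: (0,1), (0,10)
Partition: S = [0], T = [1, 2, 3, 4, 5, 6, 7, 8, 9, 10]

Max-flow min-cut theorem verified: both equal 33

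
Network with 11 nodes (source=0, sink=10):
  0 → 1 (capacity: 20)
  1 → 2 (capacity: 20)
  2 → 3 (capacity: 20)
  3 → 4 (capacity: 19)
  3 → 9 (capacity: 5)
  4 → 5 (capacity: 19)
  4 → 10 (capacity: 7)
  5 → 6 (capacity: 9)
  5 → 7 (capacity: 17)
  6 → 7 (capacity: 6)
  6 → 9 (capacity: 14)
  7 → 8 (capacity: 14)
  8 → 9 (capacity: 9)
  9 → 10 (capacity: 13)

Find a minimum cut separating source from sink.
Min cut value = 20, edges: (4,10), (9,10)

Min cut value: 20
Partition: S = [0, 1, 2, 3, 4, 5, 6, 7, 8, 9], T = [10]
Cut edges: (4,10), (9,10)

By max-flow min-cut theorem, max flow = min cut = 20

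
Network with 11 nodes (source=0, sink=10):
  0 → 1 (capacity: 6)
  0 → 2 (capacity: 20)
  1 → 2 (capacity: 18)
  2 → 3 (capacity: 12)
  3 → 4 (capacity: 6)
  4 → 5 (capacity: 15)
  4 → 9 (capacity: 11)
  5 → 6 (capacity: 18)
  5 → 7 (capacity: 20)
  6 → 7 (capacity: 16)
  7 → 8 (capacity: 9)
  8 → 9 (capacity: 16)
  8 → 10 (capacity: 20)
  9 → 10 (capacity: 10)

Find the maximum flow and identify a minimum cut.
Max flow = 6, Min cut edges: (3,4)

Maximum flow: 6
Minimum cut: (3,4)
Partition: S = [0, 1, 2, 3], T = [4, 5, 6, 7, 8, 9, 10]

Max-flow min-cut theorem verified: both equal 6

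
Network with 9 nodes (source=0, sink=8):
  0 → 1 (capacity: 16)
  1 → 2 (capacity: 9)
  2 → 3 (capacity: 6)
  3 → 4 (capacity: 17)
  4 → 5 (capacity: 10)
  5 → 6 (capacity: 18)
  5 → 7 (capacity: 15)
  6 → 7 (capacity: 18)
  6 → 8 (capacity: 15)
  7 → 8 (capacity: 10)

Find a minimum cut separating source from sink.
Min cut value = 6, edges: (2,3)

Min cut value: 6
Partition: S = [0, 1, 2], T = [3, 4, 5, 6, 7, 8]
Cut edges: (2,3)

By max-flow min-cut theorem, max flow = min cut = 6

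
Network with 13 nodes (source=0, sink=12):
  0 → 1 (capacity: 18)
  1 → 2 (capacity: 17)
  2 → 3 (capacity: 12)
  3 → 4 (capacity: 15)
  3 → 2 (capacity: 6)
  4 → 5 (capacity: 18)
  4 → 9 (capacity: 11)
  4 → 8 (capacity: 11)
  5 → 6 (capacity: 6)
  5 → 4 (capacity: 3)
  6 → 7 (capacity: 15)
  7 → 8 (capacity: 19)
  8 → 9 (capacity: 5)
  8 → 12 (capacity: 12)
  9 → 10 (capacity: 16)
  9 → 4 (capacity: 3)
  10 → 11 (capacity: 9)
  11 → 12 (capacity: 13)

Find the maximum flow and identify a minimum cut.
Max flow = 12, Min cut edges: (2,3)

Maximum flow: 12
Minimum cut: (2,3)
Partition: S = [0, 1, 2], T = [3, 4, 5, 6, 7, 8, 9, 10, 11, 12]

Max-flow min-cut theorem verified: both equal 12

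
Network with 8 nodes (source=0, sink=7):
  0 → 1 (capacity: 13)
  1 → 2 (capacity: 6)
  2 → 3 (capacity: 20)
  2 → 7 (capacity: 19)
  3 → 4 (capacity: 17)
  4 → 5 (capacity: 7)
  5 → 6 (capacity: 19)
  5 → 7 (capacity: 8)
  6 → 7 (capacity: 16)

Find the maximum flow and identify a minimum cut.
Max flow = 6, Min cut edges: (1,2)

Maximum flow: 6
Minimum cut: (1,2)
Partition: S = [0, 1], T = [2, 3, 4, 5, 6, 7]

Max-flow min-cut theorem verified: both equal 6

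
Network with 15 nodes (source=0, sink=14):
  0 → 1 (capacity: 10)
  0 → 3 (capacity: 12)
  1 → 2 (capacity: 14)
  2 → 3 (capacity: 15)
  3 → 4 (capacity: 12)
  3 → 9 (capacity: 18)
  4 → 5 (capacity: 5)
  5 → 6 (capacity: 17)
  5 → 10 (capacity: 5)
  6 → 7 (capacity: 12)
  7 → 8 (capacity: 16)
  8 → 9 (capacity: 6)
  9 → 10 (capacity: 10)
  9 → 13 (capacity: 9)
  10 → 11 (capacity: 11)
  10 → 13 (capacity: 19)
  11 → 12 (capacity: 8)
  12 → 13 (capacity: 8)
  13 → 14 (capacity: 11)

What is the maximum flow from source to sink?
Maximum flow = 11

Max flow: 11

Flow assignment:
  0 → 1: 10/10
  0 → 3: 1/12
  1 → 2: 10/14
  2 → 3: 10/15
  3 → 4: 2/12
  3 → 9: 9/18
  4 → 5: 2/5
  5 → 10: 2/5
  9 → 13: 9/9
  10 → 13: 2/19
  13 → 14: 11/11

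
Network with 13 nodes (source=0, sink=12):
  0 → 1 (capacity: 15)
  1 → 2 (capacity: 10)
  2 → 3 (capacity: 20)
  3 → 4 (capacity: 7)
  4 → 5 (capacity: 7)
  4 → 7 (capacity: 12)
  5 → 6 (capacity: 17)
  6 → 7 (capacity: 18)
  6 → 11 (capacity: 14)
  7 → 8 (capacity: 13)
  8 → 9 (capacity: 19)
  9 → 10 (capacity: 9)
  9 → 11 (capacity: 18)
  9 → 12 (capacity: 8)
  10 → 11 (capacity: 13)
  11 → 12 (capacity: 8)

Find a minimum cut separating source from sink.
Min cut value = 7, edges: (3,4)

Min cut value: 7
Partition: S = [0, 1, 2, 3], T = [4, 5, 6, 7, 8, 9, 10, 11, 12]
Cut edges: (3,4)

By max-flow min-cut theorem, max flow = min cut = 7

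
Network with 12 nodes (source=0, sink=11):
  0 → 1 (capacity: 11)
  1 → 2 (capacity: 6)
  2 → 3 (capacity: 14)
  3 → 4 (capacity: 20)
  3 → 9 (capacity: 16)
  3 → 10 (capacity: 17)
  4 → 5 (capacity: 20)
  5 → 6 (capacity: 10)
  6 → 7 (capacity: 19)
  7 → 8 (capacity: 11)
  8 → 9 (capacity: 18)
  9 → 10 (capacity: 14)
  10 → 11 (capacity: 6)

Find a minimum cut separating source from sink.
Min cut value = 6, edges: (10,11)

Min cut value: 6
Partition: S = [0, 1, 2, 3, 4, 5, 6, 7, 8, 9, 10], T = [11]
Cut edges: (10,11)

By max-flow min-cut theorem, max flow = min cut = 6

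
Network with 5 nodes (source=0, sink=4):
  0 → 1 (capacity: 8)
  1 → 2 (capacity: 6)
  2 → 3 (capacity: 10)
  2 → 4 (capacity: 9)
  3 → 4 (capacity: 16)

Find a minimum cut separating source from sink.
Min cut value = 6, edges: (1,2)

Min cut value: 6
Partition: S = [0, 1], T = [2, 3, 4]
Cut edges: (1,2)

By max-flow min-cut theorem, max flow = min cut = 6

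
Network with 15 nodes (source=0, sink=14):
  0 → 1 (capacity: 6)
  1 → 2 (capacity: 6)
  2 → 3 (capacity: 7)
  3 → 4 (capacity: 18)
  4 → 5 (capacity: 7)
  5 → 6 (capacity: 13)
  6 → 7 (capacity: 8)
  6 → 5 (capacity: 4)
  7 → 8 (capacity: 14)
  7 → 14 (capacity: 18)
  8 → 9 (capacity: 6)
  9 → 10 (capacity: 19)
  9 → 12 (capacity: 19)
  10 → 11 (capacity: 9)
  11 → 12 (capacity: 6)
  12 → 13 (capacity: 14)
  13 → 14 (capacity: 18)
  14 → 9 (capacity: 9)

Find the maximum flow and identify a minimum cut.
Max flow = 6, Min cut edges: (1,2)

Maximum flow: 6
Minimum cut: (1,2)
Partition: S = [0, 1], T = [2, 3, 4, 5, 6, 7, 8, 9, 10, 11, 12, 13, 14]

Max-flow min-cut theorem verified: both equal 6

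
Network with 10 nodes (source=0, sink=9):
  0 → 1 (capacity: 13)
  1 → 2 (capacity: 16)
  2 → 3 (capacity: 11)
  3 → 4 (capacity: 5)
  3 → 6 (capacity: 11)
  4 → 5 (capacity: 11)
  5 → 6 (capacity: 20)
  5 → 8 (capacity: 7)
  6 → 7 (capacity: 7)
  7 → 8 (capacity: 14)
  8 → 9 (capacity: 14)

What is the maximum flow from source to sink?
Maximum flow = 11

Max flow: 11

Flow assignment:
  0 → 1: 11/13
  1 → 2: 11/16
  2 → 3: 11/11
  3 → 4: 5/5
  3 → 6: 6/11
  4 → 5: 5/11
  5 → 8: 5/7
  6 → 7: 6/7
  7 → 8: 6/14
  8 → 9: 11/14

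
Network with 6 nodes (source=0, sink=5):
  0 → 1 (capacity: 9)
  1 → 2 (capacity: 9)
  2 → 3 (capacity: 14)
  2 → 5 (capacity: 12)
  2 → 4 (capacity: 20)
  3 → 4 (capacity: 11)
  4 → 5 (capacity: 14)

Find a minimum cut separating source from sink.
Min cut value = 9, edges: (1,2)

Min cut value: 9
Partition: S = [0, 1], T = [2, 3, 4, 5]
Cut edges: (1,2)

By max-flow min-cut theorem, max flow = min cut = 9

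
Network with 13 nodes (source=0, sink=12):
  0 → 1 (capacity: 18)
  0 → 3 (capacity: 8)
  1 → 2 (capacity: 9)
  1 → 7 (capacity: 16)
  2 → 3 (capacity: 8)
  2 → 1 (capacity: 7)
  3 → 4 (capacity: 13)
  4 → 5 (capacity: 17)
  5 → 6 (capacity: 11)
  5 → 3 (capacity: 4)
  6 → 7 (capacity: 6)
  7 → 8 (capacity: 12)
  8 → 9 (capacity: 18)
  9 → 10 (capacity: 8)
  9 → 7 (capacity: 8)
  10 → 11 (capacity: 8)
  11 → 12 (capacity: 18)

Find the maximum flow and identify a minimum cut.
Max flow = 8, Min cut edges: (10,11)

Maximum flow: 8
Minimum cut: (10,11)
Partition: S = [0, 1, 2, 3, 4, 5, 6, 7, 8, 9, 10], T = [11, 12]

Max-flow min-cut theorem verified: both equal 8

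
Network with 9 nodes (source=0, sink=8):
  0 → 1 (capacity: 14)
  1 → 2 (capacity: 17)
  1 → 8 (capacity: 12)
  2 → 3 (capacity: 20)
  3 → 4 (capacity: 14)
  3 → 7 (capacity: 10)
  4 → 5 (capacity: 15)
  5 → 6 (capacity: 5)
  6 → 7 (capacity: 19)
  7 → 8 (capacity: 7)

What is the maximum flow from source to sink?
Maximum flow = 14

Max flow: 14

Flow assignment:
  0 → 1: 14/14
  1 → 2: 2/17
  1 → 8: 12/12
  2 → 3: 2/20
  3 → 7: 2/10
  7 → 8: 2/7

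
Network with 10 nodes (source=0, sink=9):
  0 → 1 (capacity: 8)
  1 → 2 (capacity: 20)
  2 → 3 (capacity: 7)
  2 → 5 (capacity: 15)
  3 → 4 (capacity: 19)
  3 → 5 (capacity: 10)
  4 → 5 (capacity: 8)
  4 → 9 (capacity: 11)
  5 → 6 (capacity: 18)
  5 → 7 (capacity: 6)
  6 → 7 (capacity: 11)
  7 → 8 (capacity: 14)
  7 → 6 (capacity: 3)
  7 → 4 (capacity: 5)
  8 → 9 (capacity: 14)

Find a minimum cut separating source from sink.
Min cut value = 8, edges: (0,1)

Min cut value: 8
Partition: S = [0], T = [1, 2, 3, 4, 5, 6, 7, 8, 9]
Cut edges: (0,1)

By max-flow min-cut theorem, max flow = min cut = 8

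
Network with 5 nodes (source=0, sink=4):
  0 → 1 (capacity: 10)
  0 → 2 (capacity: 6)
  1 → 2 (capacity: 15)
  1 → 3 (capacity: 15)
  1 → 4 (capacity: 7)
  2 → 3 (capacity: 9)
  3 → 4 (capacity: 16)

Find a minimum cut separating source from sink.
Min cut value = 16, edges: (0,1), (0,2)

Min cut value: 16
Partition: S = [0], T = [1, 2, 3, 4]
Cut edges: (0,1), (0,2)

By max-flow min-cut theorem, max flow = min cut = 16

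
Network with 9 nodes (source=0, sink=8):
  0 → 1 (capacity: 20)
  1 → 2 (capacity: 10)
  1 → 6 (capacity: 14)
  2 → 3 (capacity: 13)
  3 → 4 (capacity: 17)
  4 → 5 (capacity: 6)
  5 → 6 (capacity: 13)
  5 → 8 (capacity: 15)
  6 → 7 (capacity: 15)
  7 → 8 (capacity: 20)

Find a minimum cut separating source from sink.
Min cut value = 20, edges: (1,6), (4,5)

Min cut value: 20
Partition: S = [0, 1, 2, 3, 4], T = [5, 6, 7, 8]
Cut edges: (1,6), (4,5)

By max-flow min-cut theorem, max flow = min cut = 20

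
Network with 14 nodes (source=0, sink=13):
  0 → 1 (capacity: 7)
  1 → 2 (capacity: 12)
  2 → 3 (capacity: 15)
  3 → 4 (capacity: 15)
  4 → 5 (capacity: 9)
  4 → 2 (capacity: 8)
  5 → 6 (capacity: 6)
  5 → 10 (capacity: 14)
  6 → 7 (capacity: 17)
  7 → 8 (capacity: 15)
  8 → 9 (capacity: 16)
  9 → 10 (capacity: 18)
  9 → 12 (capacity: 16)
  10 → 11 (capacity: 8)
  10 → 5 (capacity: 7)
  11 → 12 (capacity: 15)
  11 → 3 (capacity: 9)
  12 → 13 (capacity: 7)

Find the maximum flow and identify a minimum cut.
Max flow = 7, Min cut edges: (12,13)

Maximum flow: 7
Minimum cut: (12,13)
Partition: S = [0, 1, 2, 3, 4, 5, 6, 7, 8, 9, 10, 11, 12], T = [13]

Max-flow min-cut theorem verified: both equal 7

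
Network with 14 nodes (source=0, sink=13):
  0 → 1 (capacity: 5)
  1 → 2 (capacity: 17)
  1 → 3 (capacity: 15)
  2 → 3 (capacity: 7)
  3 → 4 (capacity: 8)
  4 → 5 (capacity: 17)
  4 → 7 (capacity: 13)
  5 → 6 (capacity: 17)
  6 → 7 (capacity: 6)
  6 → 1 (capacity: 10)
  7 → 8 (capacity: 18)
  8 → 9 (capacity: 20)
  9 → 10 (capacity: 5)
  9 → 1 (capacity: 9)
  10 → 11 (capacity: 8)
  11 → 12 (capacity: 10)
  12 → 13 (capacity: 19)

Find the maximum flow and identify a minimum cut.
Max flow = 5, Min cut edges: (9,10)

Maximum flow: 5
Minimum cut: (9,10)
Partition: S = [0, 1, 2, 3, 4, 5, 6, 7, 8, 9], T = [10, 11, 12, 13]

Max-flow min-cut theorem verified: both equal 5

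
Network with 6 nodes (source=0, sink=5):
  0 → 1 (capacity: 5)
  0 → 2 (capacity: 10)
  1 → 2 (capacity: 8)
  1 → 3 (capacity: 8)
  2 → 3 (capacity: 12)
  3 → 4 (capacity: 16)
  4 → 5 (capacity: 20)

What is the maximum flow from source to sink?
Maximum flow = 15

Max flow: 15

Flow assignment:
  0 → 1: 5/5
  0 → 2: 10/10
  1 → 3: 5/8
  2 → 3: 10/12
  3 → 4: 15/16
  4 → 5: 15/20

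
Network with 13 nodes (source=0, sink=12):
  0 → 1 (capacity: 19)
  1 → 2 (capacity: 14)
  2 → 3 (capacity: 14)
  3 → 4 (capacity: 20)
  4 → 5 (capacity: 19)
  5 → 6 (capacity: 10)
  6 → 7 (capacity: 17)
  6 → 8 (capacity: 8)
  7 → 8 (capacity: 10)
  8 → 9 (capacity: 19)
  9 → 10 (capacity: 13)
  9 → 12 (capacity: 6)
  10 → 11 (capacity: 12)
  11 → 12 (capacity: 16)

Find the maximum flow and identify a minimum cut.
Max flow = 10, Min cut edges: (5,6)

Maximum flow: 10
Minimum cut: (5,6)
Partition: S = [0, 1, 2, 3, 4, 5], T = [6, 7, 8, 9, 10, 11, 12]

Max-flow min-cut theorem verified: both equal 10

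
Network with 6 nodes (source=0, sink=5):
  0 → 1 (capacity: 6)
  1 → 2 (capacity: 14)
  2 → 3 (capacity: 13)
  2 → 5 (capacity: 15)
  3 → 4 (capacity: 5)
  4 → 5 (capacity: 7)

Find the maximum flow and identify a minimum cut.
Max flow = 6, Min cut edges: (0,1)

Maximum flow: 6
Minimum cut: (0,1)
Partition: S = [0], T = [1, 2, 3, 4, 5]

Max-flow min-cut theorem verified: both equal 6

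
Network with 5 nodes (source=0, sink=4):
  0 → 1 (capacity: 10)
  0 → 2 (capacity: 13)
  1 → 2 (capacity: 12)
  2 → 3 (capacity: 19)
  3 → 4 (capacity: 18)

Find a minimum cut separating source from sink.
Min cut value = 18, edges: (3,4)

Min cut value: 18
Partition: S = [0, 1, 2, 3], T = [4]
Cut edges: (3,4)

By max-flow min-cut theorem, max flow = min cut = 18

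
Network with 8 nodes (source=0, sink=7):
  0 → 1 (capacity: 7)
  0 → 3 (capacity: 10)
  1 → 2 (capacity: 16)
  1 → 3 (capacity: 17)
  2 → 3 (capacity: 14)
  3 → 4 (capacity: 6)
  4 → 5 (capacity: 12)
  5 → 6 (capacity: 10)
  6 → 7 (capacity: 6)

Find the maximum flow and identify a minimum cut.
Max flow = 6, Min cut edges: (6,7)

Maximum flow: 6
Minimum cut: (6,7)
Partition: S = [0, 1, 2, 3, 4, 5, 6], T = [7]

Max-flow min-cut theorem verified: both equal 6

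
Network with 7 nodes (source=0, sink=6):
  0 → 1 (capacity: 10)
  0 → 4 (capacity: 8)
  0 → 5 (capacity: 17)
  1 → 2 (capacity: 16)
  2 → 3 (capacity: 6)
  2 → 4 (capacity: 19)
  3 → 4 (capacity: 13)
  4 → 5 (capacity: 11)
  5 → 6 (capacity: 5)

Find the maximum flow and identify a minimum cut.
Max flow = 5, Min cut edges: (5,6)

Maximum flow: 5
Minimum cut: (5,6)
Partition: S = [0, 1, 2, 3, 4, 5], T = [6]

Max-flow min-cut theorem verified: both equal 5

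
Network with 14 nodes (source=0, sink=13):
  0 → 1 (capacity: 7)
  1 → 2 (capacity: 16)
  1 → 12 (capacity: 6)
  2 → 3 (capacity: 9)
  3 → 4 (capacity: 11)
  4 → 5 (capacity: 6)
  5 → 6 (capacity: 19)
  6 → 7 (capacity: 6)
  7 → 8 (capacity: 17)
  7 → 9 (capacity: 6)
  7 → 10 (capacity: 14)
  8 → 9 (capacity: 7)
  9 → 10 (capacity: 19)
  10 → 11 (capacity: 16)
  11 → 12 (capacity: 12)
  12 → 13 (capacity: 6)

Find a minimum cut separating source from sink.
Min cut value = 6, edges: (12,13)

Min cut value: 6
Partition: S = [0, 1, 2, 3, 4, 5, 6, 7, 8, 9, 10, 11, 12], T = [13]
Cut edges: (12,13)

By max-flow min-cut theorem, max flow = min cut = 6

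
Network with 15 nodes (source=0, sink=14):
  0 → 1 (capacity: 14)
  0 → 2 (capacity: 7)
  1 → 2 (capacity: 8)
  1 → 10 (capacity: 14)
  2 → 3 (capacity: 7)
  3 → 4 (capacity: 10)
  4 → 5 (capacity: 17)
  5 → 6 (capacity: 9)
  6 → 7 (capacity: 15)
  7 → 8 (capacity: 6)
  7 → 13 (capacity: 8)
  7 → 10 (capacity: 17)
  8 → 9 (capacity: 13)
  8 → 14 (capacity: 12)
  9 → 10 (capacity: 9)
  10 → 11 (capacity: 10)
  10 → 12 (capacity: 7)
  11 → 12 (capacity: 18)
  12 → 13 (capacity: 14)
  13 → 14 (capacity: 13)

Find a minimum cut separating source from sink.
Min cut value = 19, edges: (7,8), (13,14)

Min cut value: 19
Partition: S = [0, 1, 2, 3, 4, 5, 6, 7, 9, 10, 11, 12, 13], T = [8, 14]
Cut edges: (7,8), (13,14)

By max-flow min-cut theorem, max flow = min cut = 19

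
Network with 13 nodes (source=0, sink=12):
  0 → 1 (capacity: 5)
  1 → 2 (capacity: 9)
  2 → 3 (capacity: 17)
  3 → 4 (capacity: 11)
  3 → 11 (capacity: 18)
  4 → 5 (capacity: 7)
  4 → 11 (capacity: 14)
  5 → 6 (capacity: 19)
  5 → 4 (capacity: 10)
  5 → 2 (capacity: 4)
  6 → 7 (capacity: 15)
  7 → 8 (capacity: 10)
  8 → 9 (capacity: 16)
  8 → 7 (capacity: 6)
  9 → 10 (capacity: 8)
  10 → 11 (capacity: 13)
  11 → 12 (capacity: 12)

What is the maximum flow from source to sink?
Maximum flow = 5

Max flow: 5

Flow assignment:
  0 → 1: 5/5
  1 → 2: 5/9
  2 → 3: 5/17
  3 → 11: 5/18
  11 → 12: 5/12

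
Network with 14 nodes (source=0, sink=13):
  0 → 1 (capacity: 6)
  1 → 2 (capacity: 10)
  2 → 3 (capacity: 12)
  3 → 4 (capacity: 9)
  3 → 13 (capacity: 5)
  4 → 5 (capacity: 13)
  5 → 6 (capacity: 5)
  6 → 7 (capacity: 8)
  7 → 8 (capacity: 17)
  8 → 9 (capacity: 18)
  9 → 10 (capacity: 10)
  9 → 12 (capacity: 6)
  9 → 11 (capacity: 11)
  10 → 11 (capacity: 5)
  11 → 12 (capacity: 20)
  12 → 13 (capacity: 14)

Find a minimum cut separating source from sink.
Min cut value = 6, edges: (0,1)

Min cut value: 6
Partition: S = [0], T = [1, 2, 3, 4, 5, 6, 7, 8, 9, 10, 11, 12, 13]
Cut edges: (0,1)

By max-flow min-cut theorem, max flow = min cut = 6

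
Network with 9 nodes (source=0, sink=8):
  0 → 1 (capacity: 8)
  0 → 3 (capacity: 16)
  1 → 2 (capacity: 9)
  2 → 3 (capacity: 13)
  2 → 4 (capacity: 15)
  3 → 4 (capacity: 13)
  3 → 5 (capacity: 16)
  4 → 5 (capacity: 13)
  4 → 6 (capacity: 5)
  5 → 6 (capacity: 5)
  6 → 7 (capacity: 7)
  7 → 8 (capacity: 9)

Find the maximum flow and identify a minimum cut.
Max flow = 7, Min cut edges: (6,7)

Maximum flow: 7
Minimum cut: (6,7)
Partition: S = [0, 1, 2, 3, 4, 5, 6], T = [7, 8]

Max-flow min-cut theorem verified: both equal 7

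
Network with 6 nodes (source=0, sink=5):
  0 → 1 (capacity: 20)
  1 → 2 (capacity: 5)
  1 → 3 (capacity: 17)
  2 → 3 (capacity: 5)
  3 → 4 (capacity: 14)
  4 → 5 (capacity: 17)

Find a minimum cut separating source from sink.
Min cut value = 14, edges: (3,4)

Min cut value: 14
Partition: S = [0, 1, 2, 3], T = [4, 5]
Cut edges: (3,4)

By max-flow min-cut theorem, max flow = min cut = 14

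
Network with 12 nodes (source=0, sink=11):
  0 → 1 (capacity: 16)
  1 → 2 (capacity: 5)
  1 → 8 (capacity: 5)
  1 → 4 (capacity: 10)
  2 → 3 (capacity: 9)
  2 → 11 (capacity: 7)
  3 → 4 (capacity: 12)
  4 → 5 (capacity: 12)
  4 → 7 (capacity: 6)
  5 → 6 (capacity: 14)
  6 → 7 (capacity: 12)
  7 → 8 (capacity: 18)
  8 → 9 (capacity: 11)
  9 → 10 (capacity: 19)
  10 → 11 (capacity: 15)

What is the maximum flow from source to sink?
Maximum flow = 16

Max flow: 16

Flow assignment:
  0 → 1: 16/16
  1 → 2: 5/5
  1 → 8: 5/5
  1 → 4: 6/10
  2 → 11: 5/7
  4 → 7: 6/6
  7 → 8: 6/18
  8 → 9: 11/11
  9 → 10: 11/19
  10 → 11: 11/15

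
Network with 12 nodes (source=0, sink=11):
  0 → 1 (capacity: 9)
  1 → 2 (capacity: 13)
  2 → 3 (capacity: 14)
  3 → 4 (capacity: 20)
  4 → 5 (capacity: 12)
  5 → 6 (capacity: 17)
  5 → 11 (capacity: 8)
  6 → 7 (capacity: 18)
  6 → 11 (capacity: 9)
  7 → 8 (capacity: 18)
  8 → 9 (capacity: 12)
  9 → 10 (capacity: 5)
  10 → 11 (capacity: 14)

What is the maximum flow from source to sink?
Maximum flow = 9

Max flow: 9

Flow assignment:
  0 → 1: 9/9
  1 → 2: 9/13
  2 → 3: 9/14
  3 → 4: 9/20
  4 → 5: 9/12
  5 → 6: 1/17
  5 → 11: 8/8
  6 → 11: 1/9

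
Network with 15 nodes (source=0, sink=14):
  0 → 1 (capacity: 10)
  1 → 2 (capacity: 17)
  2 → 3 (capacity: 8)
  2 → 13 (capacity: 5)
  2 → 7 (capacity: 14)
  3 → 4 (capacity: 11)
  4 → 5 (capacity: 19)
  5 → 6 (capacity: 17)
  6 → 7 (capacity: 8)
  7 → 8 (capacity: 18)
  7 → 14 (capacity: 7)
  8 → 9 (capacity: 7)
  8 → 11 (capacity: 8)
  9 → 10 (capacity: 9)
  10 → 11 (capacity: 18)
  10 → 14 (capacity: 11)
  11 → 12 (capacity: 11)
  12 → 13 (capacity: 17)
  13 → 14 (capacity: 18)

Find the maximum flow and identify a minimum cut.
Max flow = 10, Min cut edges: (0,1)

Maximum flow: 10
Minimum cut: (0,1)
Partition: S = [0], T = [1, 2, 3, 4, 5, 6, 7, 8, 9, 10, 11, 12, 13, 14]

Max-flow min-cut theorem verified: both equal 10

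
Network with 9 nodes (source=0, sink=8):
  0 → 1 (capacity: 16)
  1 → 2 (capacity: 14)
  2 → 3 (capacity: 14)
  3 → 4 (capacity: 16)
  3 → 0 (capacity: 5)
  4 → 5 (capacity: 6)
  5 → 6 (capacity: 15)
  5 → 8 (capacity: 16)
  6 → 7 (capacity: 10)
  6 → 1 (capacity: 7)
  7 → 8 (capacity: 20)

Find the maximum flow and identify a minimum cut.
Max flow = 6, Min cut edges: (4,5)

Maximum flow: 6
Minimum cut: (4,5)
Partition: S = [0, 1, 2, 3, 4], T = [5, 6, 7, 8]

Max-flow min-cut theorem verified: both equal 6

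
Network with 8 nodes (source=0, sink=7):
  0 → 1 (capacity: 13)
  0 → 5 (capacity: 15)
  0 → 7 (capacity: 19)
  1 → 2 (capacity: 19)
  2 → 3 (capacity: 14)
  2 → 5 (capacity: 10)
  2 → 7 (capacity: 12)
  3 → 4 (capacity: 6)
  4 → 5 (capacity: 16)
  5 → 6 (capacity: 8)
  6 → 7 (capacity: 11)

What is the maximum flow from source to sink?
Maximum flow = 39

Max flow: 39

Flow assignment:
  0 → 1: 12/13
  0 → 5: 8/15
  0 → 7: 19/19
  1 → 2: 12/19
  2 → 7: 12/12
  5 → 6: 8/8
  6 → 7: 8/11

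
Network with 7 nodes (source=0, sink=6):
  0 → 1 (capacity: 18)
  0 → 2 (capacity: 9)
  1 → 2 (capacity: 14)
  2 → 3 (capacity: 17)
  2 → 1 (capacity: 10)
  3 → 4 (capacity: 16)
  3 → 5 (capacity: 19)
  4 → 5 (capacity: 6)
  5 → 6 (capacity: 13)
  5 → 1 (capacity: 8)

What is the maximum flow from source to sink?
Maximum flow = 13

Max flow: 13

Flow assignment:
  0 → 1: 13/18
  1 → 2: 13/14
  2 → 3: 13/17
  3 → 5: 13/19
  5 → 6: 13/13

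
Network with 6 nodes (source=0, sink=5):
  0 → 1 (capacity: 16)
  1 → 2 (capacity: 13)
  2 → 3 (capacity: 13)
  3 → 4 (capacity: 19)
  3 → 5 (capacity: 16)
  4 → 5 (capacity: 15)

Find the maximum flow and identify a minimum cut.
Max flow = 13, Min cut edges: (2,3)

Maximum flow: 13
Minimum cut: (2,3)
Partition: S = [0, 1, 2], T = [3, 4, 5]

Max-flow min-cut theorem verified: both equal 13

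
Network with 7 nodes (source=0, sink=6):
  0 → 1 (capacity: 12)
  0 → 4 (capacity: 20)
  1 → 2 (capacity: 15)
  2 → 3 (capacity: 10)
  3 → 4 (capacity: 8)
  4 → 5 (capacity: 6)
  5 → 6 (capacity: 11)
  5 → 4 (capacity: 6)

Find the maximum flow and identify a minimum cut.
Max flow = 6, Min cut edges: (4,5)

Maximum flow: 6
Minimum cut: (4,5)
Partition: S = [0, 1, 2, 3, 4], T = [5, 6]

Max-flow min-cut theorem verified: both equal 6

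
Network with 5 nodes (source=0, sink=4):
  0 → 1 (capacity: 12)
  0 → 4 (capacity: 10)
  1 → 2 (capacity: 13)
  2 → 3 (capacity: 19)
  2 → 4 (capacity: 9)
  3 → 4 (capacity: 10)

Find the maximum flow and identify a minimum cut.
Max flow = 22, Min cut edges: (0,1), (0,4)

Maximum flow: 22
Minimum cut: (0,1), (0,4)
Partition: S = [0], T = [1, 2, 3, 4]

Max-flow min-cut theorem verified: both equal 22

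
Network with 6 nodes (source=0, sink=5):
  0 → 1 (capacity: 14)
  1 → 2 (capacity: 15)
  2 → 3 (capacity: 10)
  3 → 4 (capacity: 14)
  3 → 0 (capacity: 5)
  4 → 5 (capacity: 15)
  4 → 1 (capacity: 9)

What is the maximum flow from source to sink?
Maximum flow = 10

Max flow: 10

Flow assignment:
  0 → 1: 10/14
  1 → 2: 10/15
  2 → 3: 10/10
  3 → 4: 10/14
  4 → 5: 10/15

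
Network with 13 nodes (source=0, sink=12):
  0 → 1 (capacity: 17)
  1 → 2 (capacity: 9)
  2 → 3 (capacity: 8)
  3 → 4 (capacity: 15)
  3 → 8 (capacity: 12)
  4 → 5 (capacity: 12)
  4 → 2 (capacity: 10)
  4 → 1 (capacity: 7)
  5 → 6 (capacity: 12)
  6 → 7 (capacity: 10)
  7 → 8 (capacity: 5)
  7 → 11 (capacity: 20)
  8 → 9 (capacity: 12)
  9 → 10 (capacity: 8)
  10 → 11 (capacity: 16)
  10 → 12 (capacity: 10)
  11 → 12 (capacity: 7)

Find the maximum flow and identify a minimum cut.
Max flow = 8, Min cut edges: (2,3)

Maximum flow: 8
Minimum cut: (2,3)
Partition: S = [0, 1, 2], T = [3, 4, 5, 6, 7, 8, 9, 10, 11, 12]

Max-flow min-cut theorem verified: both equal 8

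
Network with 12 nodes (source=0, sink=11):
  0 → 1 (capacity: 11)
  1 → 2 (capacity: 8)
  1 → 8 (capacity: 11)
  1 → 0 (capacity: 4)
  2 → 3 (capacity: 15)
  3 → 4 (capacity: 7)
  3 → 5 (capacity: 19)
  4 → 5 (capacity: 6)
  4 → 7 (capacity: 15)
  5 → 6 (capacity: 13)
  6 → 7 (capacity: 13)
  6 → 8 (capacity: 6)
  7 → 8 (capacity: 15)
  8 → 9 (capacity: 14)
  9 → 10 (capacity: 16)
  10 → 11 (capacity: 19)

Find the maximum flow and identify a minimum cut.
Max flow = 11, Min cut edges: (0,1)

Maximum flow: 11
Minimum cut: (0,1)
Partition: S = [0], T = [1, 2, 3, 4, 5, 6, 7, 8, 9, 10, 11]

Max-flow min-cut theorem verified: both equal 11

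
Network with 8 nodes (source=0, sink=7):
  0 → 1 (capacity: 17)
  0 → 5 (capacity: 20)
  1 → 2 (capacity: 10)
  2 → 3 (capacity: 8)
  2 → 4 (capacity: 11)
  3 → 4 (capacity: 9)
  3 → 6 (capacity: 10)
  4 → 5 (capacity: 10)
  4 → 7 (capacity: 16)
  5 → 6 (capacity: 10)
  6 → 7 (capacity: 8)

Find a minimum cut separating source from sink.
Min cut value = 18, edges: (1,2), (6,7)

Min cut value: 18
Partition: S = [0, 1, 5, 6], T = [2, 3, 4, 7]
Cut edges: (1,2), (6,7)

By max-flow min-cut theorem, max flow = min cut = 18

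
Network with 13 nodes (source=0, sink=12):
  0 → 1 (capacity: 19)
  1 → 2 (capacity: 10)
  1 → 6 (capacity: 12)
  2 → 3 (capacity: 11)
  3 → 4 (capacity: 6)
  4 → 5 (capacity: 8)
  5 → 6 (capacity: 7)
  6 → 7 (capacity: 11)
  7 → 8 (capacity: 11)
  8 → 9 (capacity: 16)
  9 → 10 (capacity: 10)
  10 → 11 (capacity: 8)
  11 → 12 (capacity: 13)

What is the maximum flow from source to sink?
Maximum flow = 8

Max flow: 8

Flow assignment:
  0 → 1: 8/19
  1 → 2: 6/10
  1 → 6: 2/12
  2 → 3: 6/11
  3 → 4: 6/6
  4 → 5: 6/8
  5 → 6: 6/7
  6 → 7: 8/11
  7 → 8: 8/11
  8 → 9: 8/16
  9 → 10: 8/10
  10 → 11: 8/8
  11 → 12: 8/13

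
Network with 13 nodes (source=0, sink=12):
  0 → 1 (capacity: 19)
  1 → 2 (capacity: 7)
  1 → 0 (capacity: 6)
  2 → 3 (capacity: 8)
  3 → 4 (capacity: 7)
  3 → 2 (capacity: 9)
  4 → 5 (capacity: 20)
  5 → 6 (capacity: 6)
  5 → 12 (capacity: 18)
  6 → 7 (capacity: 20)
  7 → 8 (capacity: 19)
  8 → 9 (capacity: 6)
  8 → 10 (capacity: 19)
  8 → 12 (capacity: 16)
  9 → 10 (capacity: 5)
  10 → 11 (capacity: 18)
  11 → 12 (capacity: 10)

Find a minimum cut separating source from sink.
Min cut value = 7, edges: (3,4)

Min cut value: 7
Partition: S = [0, 1, 2, 3], T = [4, 5, 6, 7, 8, 9, 10, 11, 12]
Cut edges: (3,4)

By max-flow min-cut theorem, max flow = min cut = 7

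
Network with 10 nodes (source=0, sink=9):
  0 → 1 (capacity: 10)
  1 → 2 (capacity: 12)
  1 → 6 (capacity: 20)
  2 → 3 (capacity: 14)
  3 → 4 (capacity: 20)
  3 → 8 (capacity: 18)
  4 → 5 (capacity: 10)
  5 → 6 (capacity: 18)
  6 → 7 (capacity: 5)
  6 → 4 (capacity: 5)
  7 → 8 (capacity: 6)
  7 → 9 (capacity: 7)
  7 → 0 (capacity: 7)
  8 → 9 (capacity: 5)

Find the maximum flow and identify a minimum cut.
Max flow = 10, Min cut edges: (6,7), (8,9)

Maximum flow: 10
Minimum cut: (6,7), (8,9)
Partition: S = [0, 1, 2, 3, 4, 5, 6, 8], T = [7, 9]

Max-flow min-cut theorem verified: both equal 10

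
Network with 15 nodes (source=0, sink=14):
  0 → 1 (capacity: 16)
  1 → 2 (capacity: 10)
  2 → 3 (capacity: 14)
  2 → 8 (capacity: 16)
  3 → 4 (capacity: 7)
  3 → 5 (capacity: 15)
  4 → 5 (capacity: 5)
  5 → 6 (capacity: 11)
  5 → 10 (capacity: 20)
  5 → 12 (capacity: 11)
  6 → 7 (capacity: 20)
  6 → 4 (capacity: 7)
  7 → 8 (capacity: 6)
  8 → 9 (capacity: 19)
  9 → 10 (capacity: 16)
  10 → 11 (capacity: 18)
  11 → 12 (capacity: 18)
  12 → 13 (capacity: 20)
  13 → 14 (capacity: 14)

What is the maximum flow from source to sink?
Maximum flow = 10

Max flow: 10

Flow assignment:
  0 → 1: 10/16
  1 → 2: 10/10
  2 → 3: 10/14
  3 → 5: 10/15
  5 → 12: 10/11
  12 → 13: 10/20
  13 → 14: 10/14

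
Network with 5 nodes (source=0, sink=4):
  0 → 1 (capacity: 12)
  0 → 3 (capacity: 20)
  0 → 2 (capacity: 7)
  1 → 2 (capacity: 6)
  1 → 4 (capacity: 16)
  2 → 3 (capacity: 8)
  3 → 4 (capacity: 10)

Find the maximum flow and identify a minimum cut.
Max flow = 22, Min cut edges: (0,1), (3,4)

Maximum flow: 22
Minimum cut: (0,1), (3,4)
Partition: S = [0, 2, 3], T = [1, 4]

Max-flow min-cut theorem verified: both equal 22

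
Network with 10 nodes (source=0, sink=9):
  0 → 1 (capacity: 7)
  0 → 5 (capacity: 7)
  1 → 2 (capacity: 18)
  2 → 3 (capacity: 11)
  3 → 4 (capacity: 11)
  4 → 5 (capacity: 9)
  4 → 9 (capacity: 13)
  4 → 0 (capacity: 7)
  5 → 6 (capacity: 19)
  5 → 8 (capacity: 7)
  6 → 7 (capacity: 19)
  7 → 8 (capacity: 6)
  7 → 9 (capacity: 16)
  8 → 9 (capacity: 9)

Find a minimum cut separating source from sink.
Min cut value = 14, edges: (0,1), (0,5)

Min cut value: 14
Partition: S = [0], T = [1, 2, 3, 4, 5, 6, 7, 8, 9]
Cut edges: (0,1), (0,5)

By max-flow min-cut theorem, max flow = min cut = 14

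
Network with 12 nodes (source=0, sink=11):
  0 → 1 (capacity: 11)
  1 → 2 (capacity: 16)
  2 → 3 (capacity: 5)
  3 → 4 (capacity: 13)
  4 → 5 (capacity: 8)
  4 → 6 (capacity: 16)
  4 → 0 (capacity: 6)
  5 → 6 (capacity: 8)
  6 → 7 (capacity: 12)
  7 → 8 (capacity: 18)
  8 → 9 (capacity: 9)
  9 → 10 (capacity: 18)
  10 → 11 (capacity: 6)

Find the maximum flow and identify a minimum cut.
Max flow = 5, Min cut edges: (2,3)

Maximum flow: 5
Minimum cut: (2,3)
Partition: S = [0, 1, 2], T = [3, 4, 5, 6, 7, 8, 9, 10, 11]

Max-flow min-cut theorem verified: both equal 5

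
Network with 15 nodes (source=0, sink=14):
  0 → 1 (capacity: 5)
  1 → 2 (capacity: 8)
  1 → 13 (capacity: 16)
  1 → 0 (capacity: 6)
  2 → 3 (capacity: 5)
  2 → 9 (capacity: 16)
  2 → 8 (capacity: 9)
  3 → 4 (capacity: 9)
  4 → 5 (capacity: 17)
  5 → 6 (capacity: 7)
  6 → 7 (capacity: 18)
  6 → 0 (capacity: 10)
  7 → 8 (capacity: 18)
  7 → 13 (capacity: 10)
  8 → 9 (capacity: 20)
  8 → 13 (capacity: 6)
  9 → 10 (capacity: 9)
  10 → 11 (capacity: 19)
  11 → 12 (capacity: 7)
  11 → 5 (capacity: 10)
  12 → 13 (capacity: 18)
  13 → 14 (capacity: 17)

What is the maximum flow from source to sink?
Maximum flow = 5

Max flow: 5

Flow assignment:
  0 → 1: 5/5
  1 → 13: 5/16
  13 → 14: 5/17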